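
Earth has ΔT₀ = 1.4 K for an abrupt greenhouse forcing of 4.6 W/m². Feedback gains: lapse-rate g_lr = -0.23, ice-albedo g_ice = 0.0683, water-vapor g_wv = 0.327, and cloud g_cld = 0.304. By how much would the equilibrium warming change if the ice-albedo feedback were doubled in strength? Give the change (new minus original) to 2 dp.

0.39 K

Original: g = 0.4693, ΔT = 1.4/(1−0.4693) = 2.6380 K.
With doubled ice-albedo: g' = 0.5376, ΔT' = 1.4/(1−0.5376) = 3.0277 K.
Change = 3.0277 − 2.6380 = 0.39 K.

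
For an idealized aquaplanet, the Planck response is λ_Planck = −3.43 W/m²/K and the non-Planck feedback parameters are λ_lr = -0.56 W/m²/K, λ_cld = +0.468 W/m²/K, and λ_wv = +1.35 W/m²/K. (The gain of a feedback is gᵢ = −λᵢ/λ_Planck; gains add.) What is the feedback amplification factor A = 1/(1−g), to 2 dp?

Convert to gains: g_lr = -0.56/3.43 = -0.1633; g_cld = 0.468/3.43 = 0.1364; g_wv = 1.35/3.43 = 0.3936.
Total gain g = 0.3667.
A = 1/(1 − 0.3667) = 1.58.

1.58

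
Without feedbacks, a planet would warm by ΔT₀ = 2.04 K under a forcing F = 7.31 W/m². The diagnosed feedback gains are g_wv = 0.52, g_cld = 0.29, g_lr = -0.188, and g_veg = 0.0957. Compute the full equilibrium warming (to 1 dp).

7.2 K

Total gain g = 0.52 + 0.29 − 0.188 + 0.0957 = 0.7177.
Amplification A = 1/(1 − 0.7177) = 3.542.
ΔT = 2.04 × 3.542 = 7.2 K.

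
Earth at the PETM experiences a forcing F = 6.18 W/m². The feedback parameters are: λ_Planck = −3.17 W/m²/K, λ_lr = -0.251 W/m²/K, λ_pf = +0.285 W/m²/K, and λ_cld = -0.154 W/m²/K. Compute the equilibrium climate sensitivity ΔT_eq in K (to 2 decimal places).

1.88 K

Net feedback parameter λ = (−3.17) + (-0.251) + (+0.285) + (-0.154) = -3.29 W/m²/K.
ΔT = −F/λ = −6.18/(-3.29) = 1.88 K.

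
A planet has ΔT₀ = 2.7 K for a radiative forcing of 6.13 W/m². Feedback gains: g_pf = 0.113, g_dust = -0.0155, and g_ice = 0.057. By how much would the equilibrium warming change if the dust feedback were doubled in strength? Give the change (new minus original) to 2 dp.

Original: g = 0.1545, ΔT = 2.7/(1−0.1545) = 3.1934 K.
With doubled dust: g' = 0.139, ΔT' = 2.7/(1−0.139) = 3.1359 K.
Change = 3.1359 − 3.1934 = -0.06 K.

-0.06 K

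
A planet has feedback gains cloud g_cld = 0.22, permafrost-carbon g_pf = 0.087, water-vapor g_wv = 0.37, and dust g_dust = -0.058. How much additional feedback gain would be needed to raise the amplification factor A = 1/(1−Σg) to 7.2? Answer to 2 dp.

0.24

Current total gain = 0.619.
Target gain for A = 7.2: g* = 1 − 1/7.2 = 0.8611.
Additional gain needed = 0.8611 − 0.619 = 0.24.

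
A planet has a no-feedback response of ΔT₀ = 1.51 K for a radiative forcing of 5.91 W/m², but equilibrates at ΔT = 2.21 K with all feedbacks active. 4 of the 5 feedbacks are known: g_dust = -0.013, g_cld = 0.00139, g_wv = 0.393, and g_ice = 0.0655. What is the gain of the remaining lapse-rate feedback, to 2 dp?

-0.13

Amplification A = ΔT/ΔT₀ = 2.21/1.51 = 1.464.
Total gain g = 1 − 1/A = 1 − 1/1.464 = 0.3169.
Known gains sum to -0.013 + 0.00139 + 0.393 + 0.0655 = 0.44689.
g_lr = 0.3169 − 0.44689 = -0.13.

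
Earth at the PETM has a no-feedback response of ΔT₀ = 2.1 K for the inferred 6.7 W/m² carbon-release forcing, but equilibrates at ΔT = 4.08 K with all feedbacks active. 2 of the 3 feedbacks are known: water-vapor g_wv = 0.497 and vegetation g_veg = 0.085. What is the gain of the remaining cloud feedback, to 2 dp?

-0.10

Amplification A = ΔT/ΔT₀ = 4.08/2.1 = 1.943.
Total gain g = 1 − 1/A = 1 − 1/1.943 = 0.4853.
Known gains sum to 0.497 + 0.085 = 0.582.
g_cld = 0.4853 − 0.582 = -0.10.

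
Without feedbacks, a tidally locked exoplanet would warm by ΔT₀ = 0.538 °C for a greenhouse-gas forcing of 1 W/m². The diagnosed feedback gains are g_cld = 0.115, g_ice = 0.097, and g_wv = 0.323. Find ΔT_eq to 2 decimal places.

Total gain g = 0.115 + 0.097 + 0.323 = 0.535.
Amplification A = 1/(1 − 0.535) = 2.151.
ΔT = 0.538 × 2.151 = 1.16 °C.

1.16 °C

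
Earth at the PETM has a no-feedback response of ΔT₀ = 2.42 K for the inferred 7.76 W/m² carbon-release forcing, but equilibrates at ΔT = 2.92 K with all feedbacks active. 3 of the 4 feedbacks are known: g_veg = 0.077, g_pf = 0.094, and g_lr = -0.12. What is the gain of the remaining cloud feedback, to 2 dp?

Amplification A = ΔT/ΔT₀ = 2.92/2.42 = 1.207.
Total gain g = 1 − 1/A = 1 − 1/1.207 = 0.1715.
Known gains sum to 0.077 + 0.094 − 0.12 = 0.051.
g_cld = 0.1715 − 0.051 = 0.12.

0.12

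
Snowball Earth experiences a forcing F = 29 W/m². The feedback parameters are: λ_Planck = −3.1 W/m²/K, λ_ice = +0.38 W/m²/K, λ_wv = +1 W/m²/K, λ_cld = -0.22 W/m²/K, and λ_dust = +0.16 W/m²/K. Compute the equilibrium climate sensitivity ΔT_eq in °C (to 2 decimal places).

16.29 °C

Net feedback parameter λ = (−3.1) + (+0.38) + (+1) + (-0.22) + (+0.16) = -1.78 W/m²/K.
ΔT = −F/λ = −29/(-1.78) = 16.29 °C.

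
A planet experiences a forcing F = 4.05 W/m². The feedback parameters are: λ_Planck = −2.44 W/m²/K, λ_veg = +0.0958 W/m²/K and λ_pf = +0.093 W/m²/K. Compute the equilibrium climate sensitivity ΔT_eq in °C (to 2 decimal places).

Net feedback parameter λ = (−2.44) + (+0.0958) + (+0.093) = -2.2512 W/m²/K.
ΔT = −F/λ = −4.05/(-2.2512) = 1.80 °C.

1.80 °C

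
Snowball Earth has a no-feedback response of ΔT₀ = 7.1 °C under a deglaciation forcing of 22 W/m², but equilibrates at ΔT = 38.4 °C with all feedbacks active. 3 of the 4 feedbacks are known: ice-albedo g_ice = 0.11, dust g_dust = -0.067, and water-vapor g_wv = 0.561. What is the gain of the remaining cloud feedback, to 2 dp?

Amplification A = ΔT/ΔT₀ = 38.4/7.1 = 5.408.
Total gain g = 1 − 1/A = 1 − 1/5.408 = 0.8151.
Known gains sum to 0.11 − 0.067 + 0.561 = 0.604.
g_cld = 0.8151 − 0.604 = 0.21.

0.21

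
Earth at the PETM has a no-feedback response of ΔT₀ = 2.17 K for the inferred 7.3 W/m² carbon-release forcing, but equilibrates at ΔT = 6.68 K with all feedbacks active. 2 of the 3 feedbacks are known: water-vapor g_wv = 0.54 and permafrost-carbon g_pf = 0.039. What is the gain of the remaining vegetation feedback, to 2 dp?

0.10

Amplification A = ΔT/ΔT₀ = 6.68/2.17 = 3.078.
Total gain g = 1 − 1/A = 1 − 1/3.078 = 0.6751.
Known gains sum to 0.54 + 0.039 = 0.579.
g_veg = 0.6751 − 0.579 = 0.10.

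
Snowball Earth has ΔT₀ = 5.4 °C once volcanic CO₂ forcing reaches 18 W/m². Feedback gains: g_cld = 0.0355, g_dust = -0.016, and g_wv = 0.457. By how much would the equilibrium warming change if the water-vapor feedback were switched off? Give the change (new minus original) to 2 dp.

Original: g = 0.4765, ΔT = 5.4/(1−0.4765) = 10.3152 °C.
Without water-vapor: g' = 0.0195, ΔT' = 5.4/(1−0.0195) = 5.5074 °C.
Change = 5.5074 − 10.3152 = -4.81 °C.

-4.81 °C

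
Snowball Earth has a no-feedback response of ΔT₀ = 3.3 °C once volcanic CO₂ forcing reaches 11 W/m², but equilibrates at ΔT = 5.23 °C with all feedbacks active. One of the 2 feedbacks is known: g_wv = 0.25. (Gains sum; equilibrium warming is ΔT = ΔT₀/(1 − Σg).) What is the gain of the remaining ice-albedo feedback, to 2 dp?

0.12

Amplification A = ΔT/ΔT₀ = 5.23/3.3 = 1.585.
Total gain g = 1 − 1/A = 1 − 1/1.585 = 0.3691.
The known gain is 0.25.
g_ice = 0.3691 − 0.25 = 0.12.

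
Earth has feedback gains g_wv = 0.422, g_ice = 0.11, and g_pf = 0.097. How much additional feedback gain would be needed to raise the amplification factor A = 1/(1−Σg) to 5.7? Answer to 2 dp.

Current total gain = 0.629.
Target gain for A = 5.7: g* = 1 − 1/5.7 = 0.8246.
Additional gain needed = 0.8246 − 0.629 = 0.20.

0.20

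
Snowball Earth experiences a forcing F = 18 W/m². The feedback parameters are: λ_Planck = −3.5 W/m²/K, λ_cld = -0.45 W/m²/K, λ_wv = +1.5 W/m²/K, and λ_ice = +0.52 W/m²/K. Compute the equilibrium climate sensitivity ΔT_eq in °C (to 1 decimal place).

Net feedback parameter λ = (−3.5) + (-0.45) + (+1.5) + (+0.52) = -1.93 W/m²/K.
ΔT = −F/λ = −18/(-1.93) = 9.3 °C.

9.3 °C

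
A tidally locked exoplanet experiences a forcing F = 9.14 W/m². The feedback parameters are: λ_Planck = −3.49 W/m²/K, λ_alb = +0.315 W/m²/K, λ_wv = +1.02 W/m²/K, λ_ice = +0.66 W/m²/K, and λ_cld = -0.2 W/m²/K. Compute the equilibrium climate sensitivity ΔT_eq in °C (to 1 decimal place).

Net feedback parameter λ = (−3.49) + (+0.315) + (+1.02) + (+0.66) + (-0.2) = -1.695 W/m²/K.
ΔT = −F/λ = −9.14/(-1.695) = 5.4 °C.

5.4 °C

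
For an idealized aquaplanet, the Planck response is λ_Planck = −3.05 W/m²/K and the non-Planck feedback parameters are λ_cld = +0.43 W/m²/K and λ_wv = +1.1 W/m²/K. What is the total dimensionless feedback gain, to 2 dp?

0.50

Convert to gains: g_cld = 0.43/3.05 = 0.141; g_wv = 1.1/3.05 = 0.3607.
Total gain g = 0.5017.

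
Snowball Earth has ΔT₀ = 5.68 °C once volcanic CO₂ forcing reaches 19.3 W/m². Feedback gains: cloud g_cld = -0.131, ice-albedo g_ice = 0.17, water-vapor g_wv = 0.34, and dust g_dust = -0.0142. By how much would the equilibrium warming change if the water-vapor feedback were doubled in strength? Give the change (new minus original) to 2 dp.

Original: g = 0.3648, ΔT = 5.68/(1−0.3648) = 8.9421 °C.
With doubled water-vapor: g' = 0.7048, ΔT' = 5.68/(1−0.7048) = 19.2412 °C.
Change = 19.2412 − 8.9421 = 10.30 °C.

10.30 °C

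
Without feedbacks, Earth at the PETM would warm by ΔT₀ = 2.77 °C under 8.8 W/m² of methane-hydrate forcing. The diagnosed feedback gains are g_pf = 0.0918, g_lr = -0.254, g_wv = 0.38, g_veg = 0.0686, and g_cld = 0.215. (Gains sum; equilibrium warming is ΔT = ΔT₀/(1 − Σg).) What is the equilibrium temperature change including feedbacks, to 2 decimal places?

5.56 °C

Total gain g = 0.0918 − 0.254 + 0.38 + 0.0686 + 0.215 = 0.5014.
Amplification A = 1/(1 − 0.5014) = 2.006.
ΔT = 2.77 × 2.006 = 5.56 °C.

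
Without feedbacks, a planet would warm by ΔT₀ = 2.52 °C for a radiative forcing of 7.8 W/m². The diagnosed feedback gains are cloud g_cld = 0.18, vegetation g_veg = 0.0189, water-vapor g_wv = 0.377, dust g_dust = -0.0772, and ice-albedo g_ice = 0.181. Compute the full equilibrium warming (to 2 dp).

7.87 °C

Total gain g = 0.18 + 0.0189 + 0.377 − 0.0772 + 0.181 = 0.6797.
Amplification A = 1/(1 − 0.6797) = 3.122.
ΔT = 2.52 × 3.122 = 7.87 °C.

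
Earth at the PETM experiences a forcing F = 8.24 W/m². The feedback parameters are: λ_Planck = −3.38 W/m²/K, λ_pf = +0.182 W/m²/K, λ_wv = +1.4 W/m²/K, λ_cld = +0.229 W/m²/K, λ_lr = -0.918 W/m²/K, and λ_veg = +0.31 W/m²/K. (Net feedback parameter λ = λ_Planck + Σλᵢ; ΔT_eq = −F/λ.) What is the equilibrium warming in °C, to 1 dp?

Net feedback parameter λ = (−3.38) + (+0.182) + (+1.4) + (+0.229) + (-0.918) + (+0.31) = -2.177 W/m²/K.
ΔT = −F/λ = −8.24/(-2.177) = 3.8 °C.

3.8 °C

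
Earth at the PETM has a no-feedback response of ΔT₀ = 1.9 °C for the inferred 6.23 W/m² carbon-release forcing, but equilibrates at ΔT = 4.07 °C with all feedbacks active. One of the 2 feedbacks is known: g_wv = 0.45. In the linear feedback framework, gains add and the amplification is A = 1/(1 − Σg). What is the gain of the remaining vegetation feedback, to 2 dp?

Amplification A = ΔT/ΔT₀ = 4.07/1.9 = 2.142.
Total gain g = 1 − 1/A = 1 − 1/2.142 = 0.5331.
The known gain is 0.45.
g_veg = 0.5331 − 0.45 = 0.08.

0.08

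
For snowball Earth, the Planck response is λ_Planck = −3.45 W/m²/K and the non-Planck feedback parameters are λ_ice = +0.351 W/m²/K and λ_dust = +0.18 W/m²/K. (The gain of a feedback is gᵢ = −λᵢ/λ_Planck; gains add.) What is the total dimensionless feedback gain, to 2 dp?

0.15

Convert to gains: g_ice = 0.351/3.45 = 0.1017; g_dust = 0.18/3.45 = 0.05217.
Total gain g = 0.15387.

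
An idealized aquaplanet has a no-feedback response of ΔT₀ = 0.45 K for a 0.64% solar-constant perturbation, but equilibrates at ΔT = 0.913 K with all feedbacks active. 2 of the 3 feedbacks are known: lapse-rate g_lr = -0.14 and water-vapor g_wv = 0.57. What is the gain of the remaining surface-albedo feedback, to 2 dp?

Amplification A = ΔT/ΔT₀ = 0.913/0.45 = 2.029.
Total gain g = 1 − 1/A = 1 − 1/2.029 = 0.5071.
Known gains sum to -0.14 + 0.57 = 0.43.
g_alb = 0.5071 − 0.43 = 0.08.

0.08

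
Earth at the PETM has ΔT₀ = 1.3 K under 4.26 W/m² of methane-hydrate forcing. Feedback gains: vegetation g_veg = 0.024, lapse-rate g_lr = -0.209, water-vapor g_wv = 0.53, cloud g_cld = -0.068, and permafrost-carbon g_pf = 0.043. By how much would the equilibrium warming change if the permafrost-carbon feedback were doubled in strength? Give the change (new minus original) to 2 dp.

0.13 K

Original: g = 0.32, ΔT = 1.3/(1−0.32) = 1.9118 K.
With doubled permafrost-carbon: g' = 0.363, ΔT' = 1.3/(1−0.363) = 2.0408 K.
Change = 2.0408 − 1.9118 = 0.13 K.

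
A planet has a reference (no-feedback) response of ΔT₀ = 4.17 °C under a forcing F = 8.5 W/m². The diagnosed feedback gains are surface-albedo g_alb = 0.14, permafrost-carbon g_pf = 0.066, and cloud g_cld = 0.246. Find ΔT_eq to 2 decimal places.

Total gain g = 0.14 + 0.066 + 0.246 = 0.452.
Amplification A = 1/(1 − 0.452) = 1.825.
ΔT = 4.17 × 1.825 = 7.61 °C.

7.61 °C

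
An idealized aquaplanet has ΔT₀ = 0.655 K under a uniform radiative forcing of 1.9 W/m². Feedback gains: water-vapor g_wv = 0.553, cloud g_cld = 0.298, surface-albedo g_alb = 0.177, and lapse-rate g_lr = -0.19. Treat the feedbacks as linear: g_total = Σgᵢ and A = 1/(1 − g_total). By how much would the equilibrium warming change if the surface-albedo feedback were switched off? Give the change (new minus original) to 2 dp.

Original: g = 0.838, ΔT = 0.655/(1−0.838) = 4.0432 K.
Without surface-albedo: g' = 0.661, ΔT' = 0.655/(1−0.661) = 1.9322 K.
Change = 1.9322 − 4.0432 = -2.11 K.

-2.11 K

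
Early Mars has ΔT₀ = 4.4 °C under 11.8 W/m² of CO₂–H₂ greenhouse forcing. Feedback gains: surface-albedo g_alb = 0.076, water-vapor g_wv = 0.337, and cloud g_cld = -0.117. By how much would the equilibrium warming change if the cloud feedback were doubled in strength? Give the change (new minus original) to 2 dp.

Original: g = 0.296, ΔT = 4.4/(1−0.296) = 6.2500 °C.
With doubled cloud: g' = 0.179, ΔT' = 4.4/(1−0.179) = 5.3593 °C.
Change = 5.3593 − 6.2500 = -0.89 °C.

-0.89 °C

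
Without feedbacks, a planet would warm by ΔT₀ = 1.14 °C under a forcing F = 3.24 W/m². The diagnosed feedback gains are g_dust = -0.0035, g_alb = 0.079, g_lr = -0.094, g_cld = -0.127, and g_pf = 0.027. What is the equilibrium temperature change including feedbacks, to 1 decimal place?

1.0 °C

Total gain g = -0.0035 + 0.079 − 0.094 − 0.127 + 0.027 = -0.1185.
Amplification A = 1/(1 + 0.1185) = 0.8941.
ΔT = 1.14 × 0.8941 = 1.0 °C.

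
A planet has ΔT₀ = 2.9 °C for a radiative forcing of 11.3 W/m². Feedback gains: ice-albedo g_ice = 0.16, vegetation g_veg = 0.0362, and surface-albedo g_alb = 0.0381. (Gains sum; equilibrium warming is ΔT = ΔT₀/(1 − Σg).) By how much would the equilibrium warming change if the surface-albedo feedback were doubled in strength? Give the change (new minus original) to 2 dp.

0.20 °C

Original: g = 0.2343, ΔT = 2.9/(1−0.2343) = 3.7874 °C.
With doubled surface-albedo: g' = 0.2724, ΔT' = 2.9/(1−0.2724) = 3.9857 °C.
Change = 3.9857 − 3.7874 = 0.20 °C.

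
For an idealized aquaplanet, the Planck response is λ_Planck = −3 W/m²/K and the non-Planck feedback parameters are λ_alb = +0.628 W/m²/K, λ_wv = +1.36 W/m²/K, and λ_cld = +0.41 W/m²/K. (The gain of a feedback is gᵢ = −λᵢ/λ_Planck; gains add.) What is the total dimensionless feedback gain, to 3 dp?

0.799

Convert to gains: g_alb = 0.628/3 = 0.2093; g_wv = 1.36/3 = 0.4533; g_cld = 0.41/3 = 0.1367.
Total gain g = 0.7993.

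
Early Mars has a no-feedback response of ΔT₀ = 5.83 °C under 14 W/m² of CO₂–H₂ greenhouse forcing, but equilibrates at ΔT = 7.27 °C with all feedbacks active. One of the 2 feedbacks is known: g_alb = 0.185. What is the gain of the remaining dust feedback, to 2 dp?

0.01

Amplification A = ΔT/ΔT₀ = 7.27/5.83 = 1.247.
Total gain g = 1 − 1/A = 1 − 1/1.247 = 0.1981.
The known gain is 0.185.
g_dust = 0.1981 − 0.185 = 0.01.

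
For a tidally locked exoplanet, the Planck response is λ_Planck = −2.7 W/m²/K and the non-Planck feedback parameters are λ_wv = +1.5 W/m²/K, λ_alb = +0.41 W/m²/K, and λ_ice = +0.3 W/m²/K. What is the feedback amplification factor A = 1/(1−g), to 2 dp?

Convert to gains: g_wv = 1.5/2.7 = 0.5556; g_alb = 0.41/2.7 = 0.1519; g_ice = 0.3/2.7 = 0.1111.
Total gain g = 0.8186.
A = 1/(1 − 0.8186) = 5.51.

5.51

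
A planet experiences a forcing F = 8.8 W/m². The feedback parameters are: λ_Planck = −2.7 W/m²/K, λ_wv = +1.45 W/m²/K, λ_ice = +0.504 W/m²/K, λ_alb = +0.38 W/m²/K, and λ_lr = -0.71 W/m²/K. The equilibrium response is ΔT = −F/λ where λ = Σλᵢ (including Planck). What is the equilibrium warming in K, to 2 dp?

8.18 K

Net feedback parameter λ = (−2.7) + (+1.45) + (+0.504) + (+0.38) + (-0.71) = -1.076 W/m²/K.
ΔT = −F/λ = −8.8/(-1.076) = 8.18 K.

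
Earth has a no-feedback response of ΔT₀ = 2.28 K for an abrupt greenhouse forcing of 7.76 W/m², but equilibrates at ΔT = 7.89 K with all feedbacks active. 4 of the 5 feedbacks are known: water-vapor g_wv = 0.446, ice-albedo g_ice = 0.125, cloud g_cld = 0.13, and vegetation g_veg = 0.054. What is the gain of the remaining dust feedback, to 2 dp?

Amplification A = ΔT/ΔT₀ = 7.89/2.28 = 3.461.
Total gain g = 1 − 1/A = 1 − 1/3.461 = 0.7111.
Known gains sum to 0.446 + 0.125 + 0.13 + 0.054 = 0.755.
g_dust = 0.7111 − 0.755 = -0.04.

-0.04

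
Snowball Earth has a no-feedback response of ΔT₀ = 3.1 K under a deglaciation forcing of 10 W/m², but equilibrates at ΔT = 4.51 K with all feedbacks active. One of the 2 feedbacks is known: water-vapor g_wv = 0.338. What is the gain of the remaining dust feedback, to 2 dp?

-0.03

Amplification A = ΔT/ΔT₀ = 4.51/3.1 = 1.455.
Total gain g = 1 − 1/A = 1 − 1/1.455 = 0.3127.
The known gain is 0.338.
g_dust = 0.3127 − 0.338 = -0.03.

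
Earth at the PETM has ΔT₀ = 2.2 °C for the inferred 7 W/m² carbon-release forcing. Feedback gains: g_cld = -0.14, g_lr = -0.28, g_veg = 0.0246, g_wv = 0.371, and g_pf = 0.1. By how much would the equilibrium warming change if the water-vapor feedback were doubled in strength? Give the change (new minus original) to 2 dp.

1.60 °C

Original: g = 0.0756, ΔT = 2.2/(1−0.0756) = 2.3799 °C.
With doubled water-vapor: g' = 0.4466, ΔT' = 2.2/(1−0.4466) = 3.9754 °C.
Change = 3.9754 − 2.3799 = 1.60 °C.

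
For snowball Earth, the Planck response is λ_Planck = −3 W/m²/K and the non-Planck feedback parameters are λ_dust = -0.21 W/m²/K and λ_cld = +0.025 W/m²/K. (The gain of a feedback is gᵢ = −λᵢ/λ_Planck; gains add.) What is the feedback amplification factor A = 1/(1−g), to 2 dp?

Convert to gains: g_dust = -0.21/3 = -0.07; g_cld = 0.025/3 = 0.008333.
Total gain g = -0.061667.
A = 1/(1 + 0.061667) = 0.94.

0.94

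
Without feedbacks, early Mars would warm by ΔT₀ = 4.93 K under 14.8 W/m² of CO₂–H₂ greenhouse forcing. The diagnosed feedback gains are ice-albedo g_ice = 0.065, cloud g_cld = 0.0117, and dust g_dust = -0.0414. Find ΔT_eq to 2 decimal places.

5.11 K

Total gain g = 0.065 + 0.0117 − 0.0414 = 0.0353.
Amplification A = 1/(1 − 0.0353) = 1.037.
ΔT = 4.93 × 1.037 = 5.11 K.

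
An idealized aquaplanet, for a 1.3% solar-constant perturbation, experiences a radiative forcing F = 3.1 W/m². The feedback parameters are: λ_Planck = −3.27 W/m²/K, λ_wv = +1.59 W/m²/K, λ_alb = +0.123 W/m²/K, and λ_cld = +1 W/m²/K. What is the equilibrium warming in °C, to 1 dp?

5.6 °C

Net feedback parameter λ = (−3.27) + (+1.59) + (+0.123) + (+1) = -0.557 W/m²/K.
ΔT = −F/λ = −3.1/(-0.557) = 5.6 °C.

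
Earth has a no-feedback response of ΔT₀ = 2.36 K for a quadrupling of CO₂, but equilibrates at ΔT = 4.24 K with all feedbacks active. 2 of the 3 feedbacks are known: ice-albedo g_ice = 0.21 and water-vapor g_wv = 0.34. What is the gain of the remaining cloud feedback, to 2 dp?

Amplification A = ΔT/ΔT₀ = 4.24/2.36 = 1.797.
Total gain g = 1 − 1/A = 1 − 1/1.797 = 0.4435.
Known gains sum to 0.21 + 0.34 = 0.55.
g_cld = 0.4435 − 0.55 = -0.11.

-0.11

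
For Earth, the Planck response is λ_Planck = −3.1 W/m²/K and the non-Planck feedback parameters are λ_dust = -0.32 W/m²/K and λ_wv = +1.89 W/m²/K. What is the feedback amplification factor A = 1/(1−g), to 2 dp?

Convert to gains: g_dust = -0.32/3.1 = -0.1032; g_wv = 1.89/3.1 = 0.6097.
Total gain g = 0.5065.
A = 1/(1 − 0.5065) = 2.03.

2.03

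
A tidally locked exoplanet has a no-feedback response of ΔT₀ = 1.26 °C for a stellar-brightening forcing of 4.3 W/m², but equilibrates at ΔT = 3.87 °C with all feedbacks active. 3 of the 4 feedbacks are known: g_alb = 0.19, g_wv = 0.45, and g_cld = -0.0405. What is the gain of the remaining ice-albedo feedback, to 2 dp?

Amplification A = ΔT/ΔT₀ = 3.87/1.26 = 3.071.
Total gain g = 1 − 1/A = 1 − 1/3.071 = 0.6744.
Known gains sum to 0.19 + 0.45 − 0.0405 = 0.5995.
g_ice = 0.6744 − 0.5995 = 0.07.

0.07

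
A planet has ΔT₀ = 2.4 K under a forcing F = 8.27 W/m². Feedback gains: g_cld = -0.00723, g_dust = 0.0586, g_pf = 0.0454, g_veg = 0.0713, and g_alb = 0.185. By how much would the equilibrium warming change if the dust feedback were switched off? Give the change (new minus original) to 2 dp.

Original: g = 0.35307, ΔT = 2.4/(1−0.35307) = 3.7098 K.
Without dust: g' = 0.29447, ΔT' = 2.4/(1−0.29447) = 3.4017 K.
Change = 3.4017 − 3.7098 = -0.31 K.

-0.31 K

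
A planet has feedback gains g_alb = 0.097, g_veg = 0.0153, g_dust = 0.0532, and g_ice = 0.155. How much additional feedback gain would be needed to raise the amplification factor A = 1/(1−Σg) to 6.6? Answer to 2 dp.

0.53

Current total gain = 0.3205.
Target gain for A = 6.6: g* = 1 − 1/6.6 = 0.8485.
Additional gain needed = 0.8485 − 0.3205 = 0.53.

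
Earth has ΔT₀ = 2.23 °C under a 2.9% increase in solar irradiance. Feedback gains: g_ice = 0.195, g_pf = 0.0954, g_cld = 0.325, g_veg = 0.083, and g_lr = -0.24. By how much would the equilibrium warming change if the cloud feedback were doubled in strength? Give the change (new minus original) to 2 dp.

Original: g = 0.4584, ΔT = 2.23/(1−0.4584) = 4.1174 °C.
With doubled cloud: g' = 0.7834, ΔT' = 2.23/(1−0.7834) = 10.2955 °C.
Change = 10.2955 − 4.1174 = 6.18 °C.

6.18 °C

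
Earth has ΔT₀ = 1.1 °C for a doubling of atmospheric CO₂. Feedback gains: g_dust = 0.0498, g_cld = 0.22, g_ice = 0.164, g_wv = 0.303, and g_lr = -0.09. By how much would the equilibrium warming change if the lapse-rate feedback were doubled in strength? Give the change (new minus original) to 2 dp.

-0.63 °C

Original: g = 0.6468, ΔT = 1.1/(1−0.6468) = 3.1144 °C.
With doubled lapse-rate: g' = 0.5568, ΔT' = 1.1/(1−0.5568) = 2.4819 °C.
Change = 2.4819 − 3.1144 = -0.63 °C.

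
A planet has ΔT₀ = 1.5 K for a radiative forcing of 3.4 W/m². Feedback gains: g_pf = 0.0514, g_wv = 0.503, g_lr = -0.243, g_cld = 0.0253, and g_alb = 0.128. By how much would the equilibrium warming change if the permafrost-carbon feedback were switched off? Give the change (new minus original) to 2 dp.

-0.25 K

Original: g = 0.4647, ΔT = 1.5/(1−0.4647) = 2.8022 K.
Without permafrost-carbon: g' = 0.4133, ΔT' = 1.5/(1−0.4133) = 2.5567 K.
Change = 2.5567 − 2.8022 = -0.25 K.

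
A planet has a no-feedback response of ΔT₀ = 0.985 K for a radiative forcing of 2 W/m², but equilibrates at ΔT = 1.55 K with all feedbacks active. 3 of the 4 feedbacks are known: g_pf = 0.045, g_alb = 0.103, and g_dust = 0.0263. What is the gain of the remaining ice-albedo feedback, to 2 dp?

Amplification A = ΔT/ΔT₀ = 1.55/0.985 = 1.574.
Total gain g = 1 − 1/A = 1 − 1/1.574 = 0.3647.
Known gains sum to 0.045 + 0.103 + 0.0263 = 0.1743.
g_ice = 0.3647 − 0.1743 = 0.19.

0.19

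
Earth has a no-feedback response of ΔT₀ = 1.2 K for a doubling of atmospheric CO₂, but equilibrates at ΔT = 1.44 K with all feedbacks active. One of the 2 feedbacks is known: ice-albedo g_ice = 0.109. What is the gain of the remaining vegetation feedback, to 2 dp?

0.06

Amplification A = ΔT/ΔT₀ = 1.44/1.2 = 1.2.
Total gain g = 1 − 1/A = 1 − 1/1.2 = 0.1667.
The known gain is 0.109.
g_veg = 0.1667 − 0.109 = 0.06.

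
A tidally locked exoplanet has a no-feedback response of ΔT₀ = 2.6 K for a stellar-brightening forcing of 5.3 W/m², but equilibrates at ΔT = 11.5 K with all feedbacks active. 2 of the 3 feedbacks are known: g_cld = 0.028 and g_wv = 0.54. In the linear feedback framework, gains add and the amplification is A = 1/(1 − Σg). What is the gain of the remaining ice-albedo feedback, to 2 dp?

Amplification A = ΔT/ΔT₀ = 11.5/2.6 = 4.423.
Total gain g = 1 − 1/A = 1 − 1/4.423 = 0.7739.
Known gains sum to 0.028 + 0.54 = 0.568.
g_ice = 0.7739 − 0.568 = 0.21.

0.21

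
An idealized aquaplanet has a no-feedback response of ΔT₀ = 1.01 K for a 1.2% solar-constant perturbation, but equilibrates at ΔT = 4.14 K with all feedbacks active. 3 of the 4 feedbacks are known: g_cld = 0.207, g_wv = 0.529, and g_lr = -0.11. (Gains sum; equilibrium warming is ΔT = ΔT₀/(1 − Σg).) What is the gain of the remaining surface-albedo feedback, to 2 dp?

Amplification A = ΔT/ΔT₀ = 4.14/1.01 = 4.099.
Total gain g = 1 − 1/A = 1 − 1/4.099 = 0.756.
Known gains sum to 0.207 + 0.529 − 0.11 = 0.626.
g_alb = 0.756 − 0.626 = 0.13.

0.13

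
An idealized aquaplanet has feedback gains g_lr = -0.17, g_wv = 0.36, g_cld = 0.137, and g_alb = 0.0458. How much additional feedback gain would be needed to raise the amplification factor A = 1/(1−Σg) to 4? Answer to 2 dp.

Current total gain = 0.3728.
Target gain for A = 4: g* = 1 − 1/4 = 0.75.
Additional gain needed = 0.75 − 0.3728 = 0.38.

0.38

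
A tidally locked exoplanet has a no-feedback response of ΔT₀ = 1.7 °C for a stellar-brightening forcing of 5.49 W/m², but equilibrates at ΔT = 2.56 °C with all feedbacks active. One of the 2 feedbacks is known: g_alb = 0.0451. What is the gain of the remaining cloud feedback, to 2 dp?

0.29

Amplification A = ΔT/ΔT₀ = 2.56/1.7 = 1.506.
Total gain g = 1 − 1/A = 1 − 1/1.506 = 0.336.
The known gain is 0.0451.
g_cld = 0.336 − 0.0451 = 0.29.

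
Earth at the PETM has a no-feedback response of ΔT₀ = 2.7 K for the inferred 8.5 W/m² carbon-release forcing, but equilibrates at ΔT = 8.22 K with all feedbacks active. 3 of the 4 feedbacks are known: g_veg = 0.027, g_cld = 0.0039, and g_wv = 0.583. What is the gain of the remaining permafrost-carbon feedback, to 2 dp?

0.06

Amplification A = ΔT/ΔT₀ = 8.22/2.7 = 3.044.
Total gain g = 1 − 1/A = 1 − 1/3.044 = 0.6715.
Known gains sum to 0.027 + 0.0039 + 0.583 = 0.6139.
g_pf = 0.6715 − 0.6139 = 0.06.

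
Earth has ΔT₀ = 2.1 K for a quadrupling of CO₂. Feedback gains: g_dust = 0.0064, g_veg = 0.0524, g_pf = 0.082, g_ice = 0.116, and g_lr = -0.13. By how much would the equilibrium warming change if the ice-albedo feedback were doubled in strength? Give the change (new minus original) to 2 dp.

0.37 K

Original: g = 0.1268, ΔT = 2.1/(1−0.1268) = 2.4049 K.
With doubled ice-albedo: g' = 0.2428, ΔT' = 2.1/(1−0.2428) = 2.7734 K.
Change = 2.7734 − 2.4049 = 0.37 K.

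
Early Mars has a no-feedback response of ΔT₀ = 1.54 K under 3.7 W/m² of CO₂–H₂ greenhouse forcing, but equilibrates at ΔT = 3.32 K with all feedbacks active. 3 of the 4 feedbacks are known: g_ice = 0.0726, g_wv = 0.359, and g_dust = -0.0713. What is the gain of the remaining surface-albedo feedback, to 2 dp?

Amplification A = ΔT/ΔT₀ = 3.32/1.54 = 2.156.
Total gain g = 1 − 1/A = 1 − 1/2.156 = 0.5362.
Known gains sum to 0.0726 + 0.359 − 0.0713 = 0.3603.
g_alb = 0.5362 − 0.3603 = 0.18.

0.18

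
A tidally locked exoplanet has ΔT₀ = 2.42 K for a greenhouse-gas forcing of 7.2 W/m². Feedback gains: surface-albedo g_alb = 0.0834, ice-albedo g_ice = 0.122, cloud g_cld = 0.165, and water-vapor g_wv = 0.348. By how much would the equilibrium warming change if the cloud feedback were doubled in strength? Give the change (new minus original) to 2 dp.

12.16 K

Original: g = 0.7184, ΔT = 2.42/(1−0.7184) = 8.5937 K.
With doubled cloud: g' = 0.8834, ΔT' = 2.42/(1−0.8834) = 20.7547 K.
Change = 20.7547 − 8.5937 = 12.16 K.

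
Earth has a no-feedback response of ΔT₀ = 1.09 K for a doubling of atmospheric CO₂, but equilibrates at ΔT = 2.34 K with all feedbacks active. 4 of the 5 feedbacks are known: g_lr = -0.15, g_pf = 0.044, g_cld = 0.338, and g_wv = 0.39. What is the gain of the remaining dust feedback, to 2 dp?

-0.09

Amplification A = ΔT/ΔT₀ = 2.34/1.09 = 2.147.
Total gain g = 1 − 1/A = 1 − 1/2.147 = 0.5342.
Known gains sum to -0.15 + 0.044 + 0.338 + 0.39 = 0.622.
g_dust = 0.5342 − 0.622 = -0.09.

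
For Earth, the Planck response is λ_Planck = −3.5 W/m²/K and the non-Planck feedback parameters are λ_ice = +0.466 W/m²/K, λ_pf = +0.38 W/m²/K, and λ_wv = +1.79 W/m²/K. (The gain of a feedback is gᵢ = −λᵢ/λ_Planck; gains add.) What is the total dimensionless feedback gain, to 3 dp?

0.753

Convert to gains: g_ice = 0.466/3.5 = 0.1331; g_pf = 0.38/3.5 = 0.1086; g_wv = 1.79/3.5 = 0.5114.
Total gain g = 0.7531.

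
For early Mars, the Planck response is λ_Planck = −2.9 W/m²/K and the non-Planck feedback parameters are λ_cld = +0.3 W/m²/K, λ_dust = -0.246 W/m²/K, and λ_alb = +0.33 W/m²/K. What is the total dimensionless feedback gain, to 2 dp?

Convert to gains: g_cld = 0.3/2.9 = 0.1034; g_dust = -0.246/2.9 = -0.08483; g_alb = 0.33/2.9 = 0.1138.
Total gain g = 0.13237.

0.13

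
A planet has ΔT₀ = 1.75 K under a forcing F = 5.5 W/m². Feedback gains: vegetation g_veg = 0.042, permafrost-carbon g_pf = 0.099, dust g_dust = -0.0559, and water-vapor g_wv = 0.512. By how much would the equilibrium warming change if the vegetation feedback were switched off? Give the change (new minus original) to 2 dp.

-0.41 K

Original: g = 0.5971, ΔT = 1.75/(1−0.5971) = 4.3435 K.
Without vegetation: g' = 0.5551, ΔT' = 1.75/(1−0.5551) = 3.9335 K.
Change = 3.9335 − 4.3435 = -0.41 K.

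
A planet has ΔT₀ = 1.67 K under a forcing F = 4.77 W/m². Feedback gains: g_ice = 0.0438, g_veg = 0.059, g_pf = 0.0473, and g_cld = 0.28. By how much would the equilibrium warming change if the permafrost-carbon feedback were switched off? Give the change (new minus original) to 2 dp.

-0.22 K

Original: g = 0.4301, ΔT = 1.67/(1−0.4301) = 2.9303 K.
Without permafrost-carbon: g' = 0.3828, ΔT' = 1.67/(1−0.3828) = 2.7058 K.
Change = 2.7058 − 2.9303 = -0.22 K.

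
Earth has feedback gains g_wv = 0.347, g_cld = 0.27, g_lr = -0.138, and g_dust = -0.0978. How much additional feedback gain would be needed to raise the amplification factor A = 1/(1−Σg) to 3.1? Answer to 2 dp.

0.30

Current total gain = 0.3812.
Target gain for A = 3.1: g* = 1 − 1/3.1 = 0.6774.
Additional gain needed = 0.6774 − 0.3812 = 0.30.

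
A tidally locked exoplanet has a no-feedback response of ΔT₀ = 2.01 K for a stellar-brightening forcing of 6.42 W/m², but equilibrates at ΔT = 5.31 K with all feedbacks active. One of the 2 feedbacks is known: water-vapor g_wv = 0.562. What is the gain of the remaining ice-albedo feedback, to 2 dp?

0.06

Amplification A = ΔT/ΔT₀ = 5.31/2.01 = 2.642.
Total gain g = 1 − 1/A = 1 − 1/2.642 = 0.6215.
The known gain is 0.562.
g_ice = 0.6215 − 0.562 = 0.06.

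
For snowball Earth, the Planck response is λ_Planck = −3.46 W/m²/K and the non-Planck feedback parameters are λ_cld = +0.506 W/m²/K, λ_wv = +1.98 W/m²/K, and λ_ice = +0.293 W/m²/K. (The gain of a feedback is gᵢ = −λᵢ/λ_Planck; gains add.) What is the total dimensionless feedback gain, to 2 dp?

Convert to gains: g_cld = 0.506/3.46 = 0.1462; g_wv = 1.98/3.46 = 0.5723; g_ice = 0.293/3.46 = 0.08468.
Total gain g = 0.80318.

0.80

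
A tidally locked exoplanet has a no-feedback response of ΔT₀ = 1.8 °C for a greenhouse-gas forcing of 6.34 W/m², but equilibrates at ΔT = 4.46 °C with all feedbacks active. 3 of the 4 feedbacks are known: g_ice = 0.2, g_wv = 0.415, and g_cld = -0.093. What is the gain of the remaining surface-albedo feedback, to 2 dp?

0.07

Amplification A = ΔT/ΔT₀ = 4.46/1.8 = 2.478.
Total gain g = 1 − 1/A = 1 − 1/2.478 = 0.5964.
Known gains sum to 0.2 + 0.415 − 0.093 = 0.522.
g_alb = 0.5964 − 0.522 = 0.07.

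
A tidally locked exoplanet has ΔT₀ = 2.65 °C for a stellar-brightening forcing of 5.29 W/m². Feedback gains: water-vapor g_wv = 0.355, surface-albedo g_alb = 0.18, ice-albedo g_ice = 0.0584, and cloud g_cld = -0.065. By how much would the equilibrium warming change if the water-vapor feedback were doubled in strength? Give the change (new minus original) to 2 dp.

Original: g = 0.5284, ΔT = 2.65/(1−0.5284) = 5.6192 °C.
With doubled water-vapor: g' = 0.8834, ΔT' = 2.65/(1−0.8834) = 22.7273 °C.
Change = 22.7273 − 5.6192 = 17.11 °C.

17.11 °C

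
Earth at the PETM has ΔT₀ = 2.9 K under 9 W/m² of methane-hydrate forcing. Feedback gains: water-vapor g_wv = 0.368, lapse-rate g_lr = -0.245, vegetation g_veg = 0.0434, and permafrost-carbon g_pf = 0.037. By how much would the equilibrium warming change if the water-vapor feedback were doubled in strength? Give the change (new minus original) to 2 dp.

Original: g = 0.2034, ΔT = 2.9/(1−0.2034) = 3.6405 K.
With doubled water-vapor: g' = 0.5714, ΔT' = 2.9/(1−0.5714) = 6.7662 K.
Change = 6.7662 − 3.6405 = 3.13 K.

3.13 K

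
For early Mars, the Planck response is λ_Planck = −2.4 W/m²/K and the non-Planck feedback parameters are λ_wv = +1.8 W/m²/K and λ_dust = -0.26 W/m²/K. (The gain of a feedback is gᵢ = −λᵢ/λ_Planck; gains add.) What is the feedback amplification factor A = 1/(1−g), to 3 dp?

Convert to gains: g_wv = 1.8/2.4 = 0.75; g_dust = -0.26/2.4 = -0.1083.
Total gain g = 0.6417.
A = 1/(1 − 0.6417) = 2.791.

2.791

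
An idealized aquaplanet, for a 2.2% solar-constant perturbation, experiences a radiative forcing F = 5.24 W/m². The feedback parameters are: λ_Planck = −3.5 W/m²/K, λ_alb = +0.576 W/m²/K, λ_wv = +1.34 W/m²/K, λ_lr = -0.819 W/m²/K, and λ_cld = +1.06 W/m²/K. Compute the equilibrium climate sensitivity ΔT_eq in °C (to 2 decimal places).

3.90 °C

Net feedback parameter λ = (−3.5) + (+0.576) + (+1.34) + (-0.819) + (+1.06) = -1.343 W/m²/K.
ΔT = −F/λ = −5.24/(-1.343) = 3.90 °C.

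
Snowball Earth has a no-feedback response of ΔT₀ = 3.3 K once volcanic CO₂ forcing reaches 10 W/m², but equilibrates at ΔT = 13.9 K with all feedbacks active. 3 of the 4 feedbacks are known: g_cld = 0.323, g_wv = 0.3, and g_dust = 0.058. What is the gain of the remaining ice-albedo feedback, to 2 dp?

0.08

Amplification A = ΔT/ΔT₀ = 13.9/3.3 = 4.212.
Total gain g = 1 − 1/A = 1 − 1/4.212 = 0.7626.
Known gains sum to 0.323 + 0.3 + 0.058 = 0.681.
g_ice = 0.7626 − 0.681 = 0.08.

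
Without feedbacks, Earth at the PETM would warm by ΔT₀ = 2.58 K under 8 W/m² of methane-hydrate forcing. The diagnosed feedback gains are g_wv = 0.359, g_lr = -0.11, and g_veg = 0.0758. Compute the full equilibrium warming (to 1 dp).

3.8 K

Total gain g = 0.359 − 0.11 + 0.0758 = 0.3248.
Amplification A = 1/(1 − 0.3248) = 1.481.
ΔT = 2.58 × 1.481 = 3.8 K.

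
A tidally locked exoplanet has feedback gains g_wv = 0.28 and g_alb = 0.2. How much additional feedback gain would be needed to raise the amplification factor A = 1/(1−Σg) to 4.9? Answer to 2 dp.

Current total gain = 0.48.
Target gain for A = 4.9: g* = 1 − 1/4.9 = 0.7959.
Additional gain needed = 0.7959 − 0.48 = 0.32.

0.32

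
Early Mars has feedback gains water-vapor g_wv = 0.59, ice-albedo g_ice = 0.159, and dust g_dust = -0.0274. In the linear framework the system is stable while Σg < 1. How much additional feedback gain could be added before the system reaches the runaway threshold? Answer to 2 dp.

0.28

Current total gain = 0.59 + 0.159 − 0.0274 = 0.7216.
Margin to runaway = 1 − 0.7216 = 0.28.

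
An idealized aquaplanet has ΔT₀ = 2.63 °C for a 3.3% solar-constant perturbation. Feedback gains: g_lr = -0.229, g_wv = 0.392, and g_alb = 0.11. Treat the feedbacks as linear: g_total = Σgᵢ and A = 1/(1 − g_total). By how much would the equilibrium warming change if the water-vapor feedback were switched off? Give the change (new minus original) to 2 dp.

-1.27 °C

Original: g = 0.273, ΔT = 2.63/(1−0.273) = 3.6176 °C.
Without water-vapor: g' = -0.119, ΔT' = 2.63/(1+0.119) = 2.3503 °C.
Change = 2.3503 − 3.6176 = -1.27 °C.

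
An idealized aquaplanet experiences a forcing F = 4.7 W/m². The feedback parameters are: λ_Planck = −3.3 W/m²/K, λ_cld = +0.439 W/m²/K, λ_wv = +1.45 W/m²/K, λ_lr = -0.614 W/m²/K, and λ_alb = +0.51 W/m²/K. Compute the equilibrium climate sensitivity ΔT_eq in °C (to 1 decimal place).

3.1 °C

Net feedback parameter λ = (−3.3) + (+0.439) + (+1.45) + (-0.614) + (+0.51) = -1.515 W/m²/K.
ΔT = −F/λ = −4.7/(-1.515) = 3.1 °C.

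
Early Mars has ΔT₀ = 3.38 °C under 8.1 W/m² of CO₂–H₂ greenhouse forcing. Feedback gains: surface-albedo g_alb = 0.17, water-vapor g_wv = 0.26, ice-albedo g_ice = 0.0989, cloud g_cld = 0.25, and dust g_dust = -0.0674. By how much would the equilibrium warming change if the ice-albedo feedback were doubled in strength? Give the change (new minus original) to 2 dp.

Original: g = 0.7115, ΔT = 3.38/(1−0.7115) = 11.7158 °C.
With doubled ice-albedo: g' = 0.8104, ΔT' = 3.38/(1−0.8104) = 17.8270 °C.
Change = 17.8270 − 11.7158 = 6.11 °C.

6.11 °C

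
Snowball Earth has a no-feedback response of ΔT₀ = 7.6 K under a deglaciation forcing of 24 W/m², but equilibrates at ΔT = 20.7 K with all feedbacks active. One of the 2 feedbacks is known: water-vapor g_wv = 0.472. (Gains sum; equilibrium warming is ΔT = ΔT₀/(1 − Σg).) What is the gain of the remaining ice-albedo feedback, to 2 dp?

0.16

Amplification A = ΔT/ΔT₀ = 20.7/7.6 = 2.724.
Total gain g = 1 − 1/A = 1 − 1/2.724 = 0.6329.
The known gain is 0.472.
g_ice = 0.6329 − 0.472 = 0.16.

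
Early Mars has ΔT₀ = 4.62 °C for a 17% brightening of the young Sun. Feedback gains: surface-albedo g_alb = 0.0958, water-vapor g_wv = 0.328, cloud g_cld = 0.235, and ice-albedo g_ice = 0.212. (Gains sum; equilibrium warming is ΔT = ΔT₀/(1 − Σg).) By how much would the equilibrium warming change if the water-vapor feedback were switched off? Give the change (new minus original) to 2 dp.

Original: g = 0.8708, ΔT = 4.62/(1−0.8708) = 35.7585 °C.
Without water-vapor: g' = 0.5428, ΔT' = 4.62/(1−0.5428) = 10.1050 °C.
Change = 10.1050 − 35.7585 = -25.65 °C.

-25.65 °C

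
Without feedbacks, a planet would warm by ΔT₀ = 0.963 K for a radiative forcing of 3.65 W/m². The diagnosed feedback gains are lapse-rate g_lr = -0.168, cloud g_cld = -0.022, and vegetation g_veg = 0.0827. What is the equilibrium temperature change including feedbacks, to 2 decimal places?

Total gain g = -0.168 − 0.022 + 0.0827 = -0.1073.
Amplification A = 1/(1 + 0.1073) = 0.9031.
ΔT = 0.963 × 0.9031 = 0.87 K.

0.87 K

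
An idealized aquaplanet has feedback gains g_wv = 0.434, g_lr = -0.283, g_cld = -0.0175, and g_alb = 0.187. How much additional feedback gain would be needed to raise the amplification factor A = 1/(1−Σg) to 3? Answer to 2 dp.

Current total gain = 0.3205.
Target gain for A = 3: g* = 1 − 1/3 = 0.6667.
Additional gain needed = 0.6667 − 0.3205 = 0.35.

0.35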